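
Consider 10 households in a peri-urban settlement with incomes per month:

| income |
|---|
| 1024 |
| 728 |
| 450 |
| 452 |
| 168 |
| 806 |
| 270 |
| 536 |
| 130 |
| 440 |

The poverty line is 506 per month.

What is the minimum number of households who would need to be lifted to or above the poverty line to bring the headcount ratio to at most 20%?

4

Currently q = 6 of N = 10 are below the line (H = 0.600).
A headcount ratio of at most 20% allows at most ⌊0.20 × 10⌋ = 2 poor households.
So at least 6 − 2 = 4 must be lifted.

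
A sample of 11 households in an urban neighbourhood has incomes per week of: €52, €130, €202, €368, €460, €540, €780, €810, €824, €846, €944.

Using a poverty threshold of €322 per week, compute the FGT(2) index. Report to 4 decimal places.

0.1089

Below the line: €52, €130, €202 (q = 3 of N = 11).
Gap ratios (z−y)/z: (322−52)/322 = 0.8385; (322−130)/322 = 0.5963; (322−202)/322 = 0.3727.
Squared: 0.7031; 0.3555; 0.1389.
Sum = 1.197523; P₂ = 1.197523 / 11 = 0.1089.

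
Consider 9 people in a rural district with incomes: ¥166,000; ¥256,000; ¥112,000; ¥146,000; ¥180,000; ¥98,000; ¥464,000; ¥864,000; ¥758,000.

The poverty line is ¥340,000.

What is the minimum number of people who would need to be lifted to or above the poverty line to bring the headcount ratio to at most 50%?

Currently q = 6 of N = 9 are below the line (H = 0.667).
A headcount ratio of at most 50% allows at most ⌊0.50 × 9⌋ = 4 poor people.
So at least 6 − 4 = 2 must be lifted.

2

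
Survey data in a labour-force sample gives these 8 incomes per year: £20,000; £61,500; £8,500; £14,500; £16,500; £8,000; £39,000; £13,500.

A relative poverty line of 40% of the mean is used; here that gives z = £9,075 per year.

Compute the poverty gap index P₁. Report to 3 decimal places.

0.023

Below the line: £8,000, £8,500 (q = 2 of N = 8).
Gap ratios (z−y)/z: (9075−8000)/9075 = 0.1185; (9075−8500)/9075 = 0.0634.
Σ = 0.181818. Dividing by the full population N = 8 gives P₁ = 0.023.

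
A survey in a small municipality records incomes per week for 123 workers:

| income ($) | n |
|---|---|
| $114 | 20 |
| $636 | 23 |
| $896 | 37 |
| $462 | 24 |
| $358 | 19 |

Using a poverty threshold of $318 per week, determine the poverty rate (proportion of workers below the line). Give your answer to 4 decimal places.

20 of the 123 workers have income below $318.
H = 20/123 = 0.1626.

0.1626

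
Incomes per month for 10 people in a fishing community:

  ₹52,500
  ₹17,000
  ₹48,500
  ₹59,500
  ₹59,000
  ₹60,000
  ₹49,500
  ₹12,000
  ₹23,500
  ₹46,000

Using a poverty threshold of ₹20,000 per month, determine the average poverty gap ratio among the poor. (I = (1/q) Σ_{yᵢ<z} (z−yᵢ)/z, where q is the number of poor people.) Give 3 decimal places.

Below z: ₹12,000, ₹17,000 (q = 2 of N = 10).
Shortfall ratios (z−y)/z: 0.4000, 0.1500; sum = 0.550000.
I averages over the q = 2 poor units only: 0.550000 / 2 = 0.275.

0.275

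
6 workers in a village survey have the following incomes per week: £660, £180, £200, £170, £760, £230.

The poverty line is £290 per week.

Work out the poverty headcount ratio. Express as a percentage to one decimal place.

66.7%

4 of the 6 workers have income below £290.
H = 4/6 = 66.7%.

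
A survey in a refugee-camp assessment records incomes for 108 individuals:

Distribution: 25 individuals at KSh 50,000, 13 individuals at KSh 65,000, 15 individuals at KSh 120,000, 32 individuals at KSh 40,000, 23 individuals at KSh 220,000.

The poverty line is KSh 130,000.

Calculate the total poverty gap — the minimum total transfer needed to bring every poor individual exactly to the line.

KSh 5,875,000

Below the line: 32×KSh 40,000, 25×KSh 50,000, 13×KSh 65,000, 15×KSh 120,000 (q = 85 of N = 108).
Individual gaps: 32×(130000−40000) = 2880000; 25×(130000−50000) = 2000000; 13×(130000−65000) = 845000; 15×(130000−120000) = 150000.
Aggregate gap = KSh 5,875,000.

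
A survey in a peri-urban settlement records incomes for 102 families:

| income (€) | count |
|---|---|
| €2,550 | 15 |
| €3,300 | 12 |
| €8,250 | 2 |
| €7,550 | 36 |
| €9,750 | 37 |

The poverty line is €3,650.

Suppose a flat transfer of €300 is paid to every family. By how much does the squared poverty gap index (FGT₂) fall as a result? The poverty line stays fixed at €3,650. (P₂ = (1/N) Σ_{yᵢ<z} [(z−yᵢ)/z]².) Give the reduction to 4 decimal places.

Before: below the line — 15×€2,550, 12×€3,300; squared poverty gap index (FGT₂) = 0.014438.
After the €300 transfer: below the line — 15×€2,850, 12×€3,600; squared poverty gap index (FGT₂) = 0.007087.
Reduction = 0.014438 − 0.007087 = 0.0074.

0.0074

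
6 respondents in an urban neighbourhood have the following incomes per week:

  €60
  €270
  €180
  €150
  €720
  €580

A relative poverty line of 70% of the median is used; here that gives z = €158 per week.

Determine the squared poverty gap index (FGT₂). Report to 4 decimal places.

Below z: €60, €150 (q = 2 of N = 6).
Normalized shortfalls: (158−60)/158 = 0.6203; (158−150)/158 = 0.0506.
Squared: 0.3847; 0.0026.
Sum = 0.387278; P₂ = 0.387278 / 6 = 0.0645.

0.0645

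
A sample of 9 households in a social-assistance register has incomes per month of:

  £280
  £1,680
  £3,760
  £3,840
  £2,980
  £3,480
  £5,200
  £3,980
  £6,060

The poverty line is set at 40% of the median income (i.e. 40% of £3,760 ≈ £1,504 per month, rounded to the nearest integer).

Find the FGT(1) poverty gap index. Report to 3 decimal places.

0.090

Poor units: £280 (q = 1 of N = 9).
Relative gaps: (1504−280)/1504 = 0.8138.
Σ = 0.813830. Dividing by the full population N = 9 gives P₁ = 0.090.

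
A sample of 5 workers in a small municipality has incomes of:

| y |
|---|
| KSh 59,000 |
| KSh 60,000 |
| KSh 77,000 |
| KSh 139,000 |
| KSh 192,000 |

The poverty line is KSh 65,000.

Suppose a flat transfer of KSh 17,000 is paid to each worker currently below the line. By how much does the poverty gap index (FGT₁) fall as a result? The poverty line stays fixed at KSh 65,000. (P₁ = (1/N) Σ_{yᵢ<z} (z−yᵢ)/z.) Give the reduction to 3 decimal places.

0.034

Before: below the line — KSh 59,000, KSh 60,000; poverty gap index (FGT₁) = 0.03385.
After the KSh 17,000 transfer: below the line — none; poverty gap index (FGT₁) = 0.00000.
Reduction = 0.03385 − 0.00000 = 0.034.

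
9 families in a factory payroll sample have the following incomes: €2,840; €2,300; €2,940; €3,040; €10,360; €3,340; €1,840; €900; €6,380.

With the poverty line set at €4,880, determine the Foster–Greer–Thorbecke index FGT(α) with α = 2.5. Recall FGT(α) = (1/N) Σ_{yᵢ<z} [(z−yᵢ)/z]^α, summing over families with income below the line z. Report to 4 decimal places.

Poor units: €900, €1,840, €2,300, €2,840, €2,940, €3,040, €3,340 (q = 7 of N = 9).
Relative gaps: (4880−900)/4880 = 0.8156; (4880−1840)/4880 = 0.6230; (4880−2300)/4880 = 0.5287; (4880−2840)/4880 = 0.4180; (4880−2940)/4880 = 0.3975; (4880−3040)/4880 = 0.3770; (4880−3340)/4880 = 0.3156.
Raised to α = 2.5: 0.60070; 0.30629; 0.20324; 0.11299; 0.09964; 0.08730; 0.05594.
Sum = 1.466098; FGT(2.5) = 1.466098 / 9 = 0.1629.

0.1629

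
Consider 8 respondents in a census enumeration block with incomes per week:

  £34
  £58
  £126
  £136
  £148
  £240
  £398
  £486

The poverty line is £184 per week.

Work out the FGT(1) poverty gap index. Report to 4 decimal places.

Incomes under z: £34, £58, £126, £136, £148 (q = 5 of N = 8).
Normalized shortfalls: (184−34)/184 = 0.8152; (184−58)/184 = 0.6848; (184−126)/184 = 0.3152; (184−136)/184 = 0.2609; (184−148)/184 = 0.1957.
Sum of shortfalls = 2.271739; P₁ averages over all N: 2.271739 / 8 = 0.2840.

0.2840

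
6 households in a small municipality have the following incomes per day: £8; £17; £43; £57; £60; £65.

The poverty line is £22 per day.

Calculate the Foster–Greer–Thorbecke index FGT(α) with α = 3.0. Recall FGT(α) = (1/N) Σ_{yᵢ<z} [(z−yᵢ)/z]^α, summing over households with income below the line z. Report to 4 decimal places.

Below the line: £8, £17 (q = 2 of N = 6).
Shortfall ratios: (22−8)/22 = 0.6364; (22−17)/22 = 0.2273.
Raised to α = 3.0: 0.25770; 0.01174.
Sum = 0.269440; FGT(3.0) = 0.269440 / 6 = 0.0449.

0.0449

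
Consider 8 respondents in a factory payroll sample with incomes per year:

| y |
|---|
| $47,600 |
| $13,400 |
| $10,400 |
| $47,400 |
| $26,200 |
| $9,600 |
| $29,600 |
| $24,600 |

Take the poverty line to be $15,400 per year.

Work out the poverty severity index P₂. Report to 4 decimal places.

0.0330

Incomes under z: $9,600, $10,400, $13,400 (q = 3 of N = 8).
Shortfall ratios: (15400−9600)/15400 = 0.3766; (15400−10400)/15400 = 0.3247; (15400−13400)/15400 = 0.1299.
Squared: 0.1418; 0.1054; 0.0169.
Sum = 0.264125; P₂ = 0.264125 / 8 = 0.0330.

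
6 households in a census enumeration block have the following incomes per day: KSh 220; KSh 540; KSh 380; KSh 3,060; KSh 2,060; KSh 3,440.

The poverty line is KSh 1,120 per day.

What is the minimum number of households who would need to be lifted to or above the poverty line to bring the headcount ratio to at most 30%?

3 of the 6 households are poor, so H = 3/6 = 0.500.
A headcount ratio of at most 30% allows at most ⌊0.30 × 6⌋ = 1 poor households.
So at least 3 − 1 = 2 must be lifted.

2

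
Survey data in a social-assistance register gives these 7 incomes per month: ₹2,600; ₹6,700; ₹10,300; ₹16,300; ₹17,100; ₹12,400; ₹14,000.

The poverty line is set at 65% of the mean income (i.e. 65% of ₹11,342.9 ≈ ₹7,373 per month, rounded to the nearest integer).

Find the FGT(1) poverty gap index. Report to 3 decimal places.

Below the line: ₹2,600, ₹6,700 (q = 2 of N = 7).
Shortfall ratios: (7373−2600)/7373 = 0.6474; (7373−6700)/7373 = 0.0913.
Sum of shortfalls = 0.738641; P₁ averages over all N: 0.738641 / 7 = 0.106.

0.106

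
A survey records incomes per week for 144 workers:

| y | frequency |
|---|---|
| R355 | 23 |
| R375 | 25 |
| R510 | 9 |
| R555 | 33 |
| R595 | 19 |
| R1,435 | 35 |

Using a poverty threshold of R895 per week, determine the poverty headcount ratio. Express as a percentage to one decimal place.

109 of the 144 workers have income below R895.
H = 109/144 = 75.7%.

75.7%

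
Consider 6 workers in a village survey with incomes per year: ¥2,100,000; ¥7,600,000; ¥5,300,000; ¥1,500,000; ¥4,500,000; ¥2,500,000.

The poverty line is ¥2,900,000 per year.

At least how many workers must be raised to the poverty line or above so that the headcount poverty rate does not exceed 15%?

Currently q = 3 of N = 6 are below the line (H = 0.500).
A headcount ratio of at most 15% allows at most ⌊0.15 × 6⌋ = 0 poor workers.
So at least 3 − 0 = 3 must be lifted.

3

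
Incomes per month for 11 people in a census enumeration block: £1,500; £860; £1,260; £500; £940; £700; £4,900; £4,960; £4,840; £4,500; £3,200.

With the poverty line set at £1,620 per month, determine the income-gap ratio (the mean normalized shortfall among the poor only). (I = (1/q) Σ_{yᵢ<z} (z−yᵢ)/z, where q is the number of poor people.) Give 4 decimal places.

0.4074

Below the line: £500, £700, £860, £940, £1,260, £1,500 (q = 6 of N = 11).
Relative gaps: 0.6914, 0.5679, 0.4691, 0.4198, 0.2222, 0.0741; sum = 2.444444.
The income-gap ratio divides by q (the poor only): 2.444444 / 6 = 0.4074.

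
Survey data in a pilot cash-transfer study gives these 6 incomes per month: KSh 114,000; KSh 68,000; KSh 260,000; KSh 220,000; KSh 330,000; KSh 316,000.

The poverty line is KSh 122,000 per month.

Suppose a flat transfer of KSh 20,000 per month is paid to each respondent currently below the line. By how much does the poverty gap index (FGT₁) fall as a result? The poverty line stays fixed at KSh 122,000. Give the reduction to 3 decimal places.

0.038

Before: below the line — KSh 68,000, KSh 114,000; poverty gap index (FGT₁) = 0.08470.
After the KSh 20,000 transfer: below the line — KSh 88,000; poverty gap index (FGT₁) = 0.04645.
Reduction = 0.08470 − 0.04645 = 0.038.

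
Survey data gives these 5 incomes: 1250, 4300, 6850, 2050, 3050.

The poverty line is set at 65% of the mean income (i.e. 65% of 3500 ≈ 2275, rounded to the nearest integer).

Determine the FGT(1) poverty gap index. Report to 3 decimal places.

0.110

Below the line: 1250, 2050 (q = 2 of N = 5).
Shortfall ratios: (2275−1250)/2275 = 0.4505; (2275−2050)/2275 = 0.0989.
Sum of shortfalls = 0.549451; P₁ averages over all N: 0.549451 / 5 = 0.110.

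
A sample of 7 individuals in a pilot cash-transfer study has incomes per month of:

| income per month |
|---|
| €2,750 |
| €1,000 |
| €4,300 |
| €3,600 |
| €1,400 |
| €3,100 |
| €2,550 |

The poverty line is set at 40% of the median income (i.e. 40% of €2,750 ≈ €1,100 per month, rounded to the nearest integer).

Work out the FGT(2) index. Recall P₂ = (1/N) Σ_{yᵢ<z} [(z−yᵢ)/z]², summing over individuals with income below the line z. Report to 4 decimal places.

Below z: €1,000 (q = 1 of N = 7).
Shortfall ratios: (1100−1000)/1100 = 0.0909.
Squared: 0.0083.
Sum = 0.008264; P₂ = 0.008264 / 7 = 0.0012.

0.0012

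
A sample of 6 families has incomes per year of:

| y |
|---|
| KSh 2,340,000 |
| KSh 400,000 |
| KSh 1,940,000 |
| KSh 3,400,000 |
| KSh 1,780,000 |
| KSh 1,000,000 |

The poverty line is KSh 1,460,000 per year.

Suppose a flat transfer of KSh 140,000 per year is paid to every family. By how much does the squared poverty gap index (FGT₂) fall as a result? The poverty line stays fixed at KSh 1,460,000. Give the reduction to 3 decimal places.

Before: below the line — KSh 400,000, KSh 1,000,000; squared poverty gap index (FGT₂) = 0.10440.
After the KSh 140,000 transfer: below the line — KSh 540,000, KSh 1,140,000; squared poverty gap index (FGT₂) = 0.07419.
Reduction = 0.10440 − 0.07419 = 0.030.

0.030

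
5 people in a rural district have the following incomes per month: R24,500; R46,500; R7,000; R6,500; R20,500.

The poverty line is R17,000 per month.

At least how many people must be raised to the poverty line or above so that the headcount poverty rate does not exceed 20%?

1

Currently q = 2 of N = 5 are below the line (H = 0.400).
A headcount ratio of at most 20% allows at most ⌊0.20 × 5⌋ = 1 poor people.
So at least 2 − 1 = 1 must be lifted.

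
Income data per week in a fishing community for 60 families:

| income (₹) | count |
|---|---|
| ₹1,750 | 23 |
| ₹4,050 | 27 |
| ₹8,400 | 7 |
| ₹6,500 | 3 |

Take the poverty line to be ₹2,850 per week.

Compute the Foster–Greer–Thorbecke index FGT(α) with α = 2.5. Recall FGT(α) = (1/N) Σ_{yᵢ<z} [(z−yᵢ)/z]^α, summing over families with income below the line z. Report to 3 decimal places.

0.035

Below the line: 23×₹1,750 (q = 23 of N = 60).
Shortfall ratios: (2850−1750)/2850 = 0.3860 (×23).
Raised to α = 2.5: 0.09255 (×23).
Sum = 2.128616; FGT(2.5) = 2.128616 / 60 = 0.035.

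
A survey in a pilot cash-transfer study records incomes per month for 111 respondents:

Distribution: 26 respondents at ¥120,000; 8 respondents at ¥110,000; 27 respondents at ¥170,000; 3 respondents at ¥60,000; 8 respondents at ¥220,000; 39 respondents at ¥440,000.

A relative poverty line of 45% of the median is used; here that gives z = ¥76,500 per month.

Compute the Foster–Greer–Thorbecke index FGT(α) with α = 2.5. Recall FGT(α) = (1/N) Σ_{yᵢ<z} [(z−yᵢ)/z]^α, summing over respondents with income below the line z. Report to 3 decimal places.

Incomes under z: 3×¥60,000 (q = 3 of N = 111).
Gap ratios (z−y)/z: (76500−60000)/76500 = 0.2157 (×3).
Raised to α = 2.5: 0.02161 (×3).
Sum = 0.064815; FGT(2.5) = 0.064815 / 111 = 0.001.

0.001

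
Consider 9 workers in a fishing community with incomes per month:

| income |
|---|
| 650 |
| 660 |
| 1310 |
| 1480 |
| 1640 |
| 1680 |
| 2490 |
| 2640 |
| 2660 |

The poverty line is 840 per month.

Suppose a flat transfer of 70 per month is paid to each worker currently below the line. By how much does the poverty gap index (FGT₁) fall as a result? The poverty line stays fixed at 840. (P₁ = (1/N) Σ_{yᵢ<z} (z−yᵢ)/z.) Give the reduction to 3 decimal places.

Before: below the line — 650, 660; poverty gap index (FGT₁) = 0.04894.
After the 70 transfer: below the line — 720, 730; poverty gap index (FGT₁) = 0.03042.
Reduction = 0.04894 − 0.03042 = 0.019.

0.019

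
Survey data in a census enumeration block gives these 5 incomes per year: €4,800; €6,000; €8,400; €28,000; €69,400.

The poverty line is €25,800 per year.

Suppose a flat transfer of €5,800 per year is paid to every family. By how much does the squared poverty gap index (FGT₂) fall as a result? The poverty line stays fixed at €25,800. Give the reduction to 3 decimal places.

0.173

Before: below the line — €4,800, €6,000, €8,400; squared poverty gap index (FGT₂) = 0.34127.
After the €5,800 transfer: below the line — €10,600, €11,800, €14,200; squared poverty gap index (FGT₂) = 0.16874.
Reduction = 0.34127 − 0.16874 = 0.173.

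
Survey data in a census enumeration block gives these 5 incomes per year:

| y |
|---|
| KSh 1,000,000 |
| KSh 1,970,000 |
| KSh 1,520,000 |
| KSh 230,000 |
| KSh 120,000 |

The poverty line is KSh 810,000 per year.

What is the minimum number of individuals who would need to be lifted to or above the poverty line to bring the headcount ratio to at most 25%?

1

Currently q = 2 of N = 5 are below the line (H = 0.400).
A headcount ratio of at most 25% allows at most ⌊0.25 × 5⌋ = 1 poor individuals.
So at least 2 − 1 = 1 must be lifted.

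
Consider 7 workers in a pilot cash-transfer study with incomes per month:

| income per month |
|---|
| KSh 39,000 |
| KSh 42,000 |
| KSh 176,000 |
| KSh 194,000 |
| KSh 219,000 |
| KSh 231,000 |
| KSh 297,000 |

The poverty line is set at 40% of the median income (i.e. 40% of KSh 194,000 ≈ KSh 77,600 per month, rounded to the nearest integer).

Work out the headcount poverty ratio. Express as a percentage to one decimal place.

2 of the 7 workers have income below KSh 77,600.
H = 2/7 = 28.6%.

28.6%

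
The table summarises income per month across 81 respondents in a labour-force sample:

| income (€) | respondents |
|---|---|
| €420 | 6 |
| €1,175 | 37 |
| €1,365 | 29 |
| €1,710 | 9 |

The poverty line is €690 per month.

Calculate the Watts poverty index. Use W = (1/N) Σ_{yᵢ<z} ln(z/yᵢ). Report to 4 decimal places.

Below z: 6×€420 (q = 6 of N = 81).
Log shortfalls: ln(690/420) = 0.4964 (×6).
W = 2.978621 / 81 = 0.0368.

0.0368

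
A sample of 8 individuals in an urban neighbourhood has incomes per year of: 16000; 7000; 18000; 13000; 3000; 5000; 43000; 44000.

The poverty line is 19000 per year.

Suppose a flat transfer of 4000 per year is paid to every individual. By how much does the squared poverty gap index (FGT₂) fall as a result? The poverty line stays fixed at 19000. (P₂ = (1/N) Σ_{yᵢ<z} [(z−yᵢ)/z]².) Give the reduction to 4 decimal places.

0.1143

Before: below the line — 3000, 5000, 7000, 13000, 16000, 18000; squared poverty gap index (FGT₂) = 0.222299.
After the 4000 transfer: below the line — 7000, 9000, 11000, 17000; squared poverty gap index (FGT₂) = 0.108033.
Reduction = 0.222299 − 0.108033 = 0.1143.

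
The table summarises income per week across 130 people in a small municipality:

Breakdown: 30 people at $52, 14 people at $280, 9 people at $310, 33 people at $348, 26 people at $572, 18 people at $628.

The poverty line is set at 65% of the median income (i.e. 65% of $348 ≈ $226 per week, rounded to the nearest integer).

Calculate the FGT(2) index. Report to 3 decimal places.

Poor units: 30×$52 (q = 30 of N = 130).
Gap ratios (z−y)/z: (226−52)/226 = 0.7699 (×30).
Squared: 0.5928 (×30).
Sum = 17.782912; P₂ = 17.782912 / 130 = 0.137.

0.137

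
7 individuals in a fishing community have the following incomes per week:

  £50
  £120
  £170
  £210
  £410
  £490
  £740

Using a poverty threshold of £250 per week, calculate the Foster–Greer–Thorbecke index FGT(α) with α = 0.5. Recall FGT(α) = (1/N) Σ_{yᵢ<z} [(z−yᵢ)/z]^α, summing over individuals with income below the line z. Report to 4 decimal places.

0.3687

Below the line: £50, £120, £170, £210 (q = 4 of N = 7).
Normalized shortfalls: (250−50)/250 = 0.8000; (250−120)/250 = 0.5200; (250−170)/250 = 0.3200; (250−210)/250 = 0.1600.
Raised to α = 0.5: 0.89443; 0.72111; 0.56569; 0.40000.
Sum = 2.581223; FGT(0.5) = 2.581223 / 7 = 0.3687.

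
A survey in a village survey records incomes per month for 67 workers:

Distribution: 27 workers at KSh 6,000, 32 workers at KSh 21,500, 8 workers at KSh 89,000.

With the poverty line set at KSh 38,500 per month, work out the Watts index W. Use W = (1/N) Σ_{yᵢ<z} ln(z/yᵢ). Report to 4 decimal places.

1.0274

Below z: 27×KSh 6,000, 32×KSh 21,500 (q = 59 of N = 67).
ln(z/y) terms: ln(38500/6000) = 1.8589 (×27); ln(38500/21500) = 0.5826 (×32).
W = 68.833637 / 67 = 1.0274.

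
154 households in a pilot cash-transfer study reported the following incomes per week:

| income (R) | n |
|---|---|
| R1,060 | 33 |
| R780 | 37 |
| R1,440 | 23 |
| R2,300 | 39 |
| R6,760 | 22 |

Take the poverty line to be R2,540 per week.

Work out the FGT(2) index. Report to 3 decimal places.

Poor units: 37×R780, 33×R1,060, 23×R1,440, 39×R2,300 (q = 132 of N = 154).
Shortfall ratios: (2540−780)/2540 = 0.6929 (×37); (2540−1060)/2540 = 0.5827 (×33); (2540−1440)/2540 = 0.4331 (×23); (2540−2300)/2540 = 0.0945 (×39).
Squared: 0.4801 (×37); 0.3395 (×33); 0.1876 (×23); 0.0089 (×39).
Sum = 33.630541; P₂ = 33.630541 / 154 = 0.218.

0.218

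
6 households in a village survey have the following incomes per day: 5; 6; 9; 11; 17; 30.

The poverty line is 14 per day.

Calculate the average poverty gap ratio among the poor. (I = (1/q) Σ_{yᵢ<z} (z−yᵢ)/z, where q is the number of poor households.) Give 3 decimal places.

0.446

Below z: 5, 6, 9, 11 (q = 4 of N = 6).
Relative gaps: 0.6429, 0.5714, 0.3571, 0.2143; sum = 1.785714.
I averages over the q = 4 poor units only: 1.785714 / 4 = 0.446.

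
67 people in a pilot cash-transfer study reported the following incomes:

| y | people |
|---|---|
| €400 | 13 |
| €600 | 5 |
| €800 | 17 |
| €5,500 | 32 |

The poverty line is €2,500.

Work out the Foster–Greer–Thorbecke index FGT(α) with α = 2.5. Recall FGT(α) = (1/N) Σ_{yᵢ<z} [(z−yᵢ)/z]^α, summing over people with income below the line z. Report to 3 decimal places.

0.260

Below the line: 13×€400, 5×€600, 17×€800 (q = 35 of N = 67).
Normalized shortfalls: (2500−400)/2500 = 0.8400 (×13); (2500−600)/2500 = 0.7600 (×5); (2500−800)/2500 = 0.6800 (×17).
Raised to α = 2.5: 0.64669 (×13); 0.50354 (×5); 0.38130 (×17).
Sum = 17.406892; FGT(2.5) = 17.406892 / 67 = 0.260.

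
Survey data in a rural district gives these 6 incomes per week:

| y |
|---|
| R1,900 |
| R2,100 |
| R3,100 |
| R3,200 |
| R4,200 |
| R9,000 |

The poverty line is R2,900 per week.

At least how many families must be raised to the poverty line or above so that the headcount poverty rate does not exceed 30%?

2 of the 6 families are poor, so H = 2/6 = 0.333.
A headcount ratio of at most 30% allows at most ⌊0.30 × 6⌋ = 1 poor families.
So at least 2 − 1 = 1 must be lifted.

1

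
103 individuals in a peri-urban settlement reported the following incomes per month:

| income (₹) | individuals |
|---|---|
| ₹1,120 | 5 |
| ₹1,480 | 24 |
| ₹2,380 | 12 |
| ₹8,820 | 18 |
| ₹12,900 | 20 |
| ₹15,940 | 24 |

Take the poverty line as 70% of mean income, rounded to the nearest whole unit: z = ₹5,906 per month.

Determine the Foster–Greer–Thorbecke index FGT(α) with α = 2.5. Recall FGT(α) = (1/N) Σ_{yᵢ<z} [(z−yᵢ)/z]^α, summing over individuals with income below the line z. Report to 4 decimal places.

0.1741

Below z: 5×₹1,120, 24×₹1,480, 12×₹2,380 (q = 41 of N = 103).
Shortfall ratios: (5906−1120)/5906 = 0.8104 (×5); (5906−1480)/5906 = 0.7494 (×24); (5906−2380)/5906 = 0.5970 (×12).
Raised to α = 2.5: 0.59115 (×5); 0.48618 (×24); 0.27541 (×12).
Sum = 17.928877; FGT(2.5) = 17.928877 / 103 = 0.1741.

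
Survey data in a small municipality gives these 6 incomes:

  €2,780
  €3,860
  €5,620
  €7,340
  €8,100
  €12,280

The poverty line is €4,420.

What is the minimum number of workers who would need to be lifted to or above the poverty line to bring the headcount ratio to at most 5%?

Currently q = 2 of N = 6 are below the line (H = 0.333).
A headcount ratio of at most 5% allows at most ⌊0.05 × 6⌋ = 0 poor workers.
So at least 2 − 0 = 2 must be lifted.

2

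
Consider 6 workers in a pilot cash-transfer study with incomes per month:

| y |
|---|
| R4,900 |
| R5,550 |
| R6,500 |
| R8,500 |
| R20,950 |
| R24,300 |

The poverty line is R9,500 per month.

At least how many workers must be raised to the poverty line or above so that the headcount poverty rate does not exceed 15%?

4

4 of the 6 workers are poor, so H = 4/6 = 0.667.
A headcount ratio of at most 15% allows at most ⌊0.15 × 6⌋ = 0 poor workers.
So at least 4 − 0 = 4 must be lifted.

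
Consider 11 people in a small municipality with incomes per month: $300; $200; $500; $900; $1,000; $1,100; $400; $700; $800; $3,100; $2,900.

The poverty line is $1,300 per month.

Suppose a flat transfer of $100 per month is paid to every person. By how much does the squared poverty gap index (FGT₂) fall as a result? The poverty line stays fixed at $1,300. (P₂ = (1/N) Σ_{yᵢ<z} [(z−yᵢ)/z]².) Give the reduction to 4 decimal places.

Before: below the line — $200, $300, $400, $500, $700, $800, $900, $1,000, $1,100; squared poverty gap index (FGT₂) = 0.245293.
After the $100 transfer: below the line — $300, $400, $500, $600, $800, $900, $1,000, $1,100, $1,200; squared poverty gap index (FGT₂) = 0.187735.
Reduction = 0.245293 − 0.187735 = 0.0576.

0.0576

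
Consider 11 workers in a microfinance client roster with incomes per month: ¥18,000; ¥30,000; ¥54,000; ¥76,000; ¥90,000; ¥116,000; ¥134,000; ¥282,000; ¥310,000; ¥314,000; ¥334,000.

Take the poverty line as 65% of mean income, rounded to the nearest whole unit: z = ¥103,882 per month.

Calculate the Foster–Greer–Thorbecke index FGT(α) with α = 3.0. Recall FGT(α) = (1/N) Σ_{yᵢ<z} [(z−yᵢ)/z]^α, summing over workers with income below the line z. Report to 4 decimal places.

0.0961

Poor units: ¥18,000, ¥30,000, ¥54,000, ¥76,000, ¥90,000 (q = 5 of N = 11).
Normalized shortfalls: (103882−18000)/103882 = 0.8267; (103882−30000)/103882 = 0.7112; (103882−54000)/103882 = 0.4802; (103882−76000)/103882 = 0.2684; (103882−90000)/103882 = 0.1336.
Raised to α = 3.0: 0.56505; 0.35975; 0.11072; 0.01934; 0.00239.
Sum = 1.057231; FGT(3.0) = 1.057231 / 11 = 0.0961.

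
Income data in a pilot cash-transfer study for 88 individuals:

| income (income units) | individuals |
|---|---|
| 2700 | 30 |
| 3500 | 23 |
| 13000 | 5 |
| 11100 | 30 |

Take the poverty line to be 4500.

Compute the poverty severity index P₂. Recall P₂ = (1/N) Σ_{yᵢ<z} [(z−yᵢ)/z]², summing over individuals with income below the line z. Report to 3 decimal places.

0.067

Below z: 30×2700, 23×3500 (q = 53 of N = 88).
Relative gaps: (4500−2700)/4500 = 0.4000 (×30); (4500−3500)/4500 = 0.2222 (×23).
Squared: 0.1600 (×30); 0.0494 (×23).
Sum = 5.935802; P₂ = 5.935802 / 88 = 0.067.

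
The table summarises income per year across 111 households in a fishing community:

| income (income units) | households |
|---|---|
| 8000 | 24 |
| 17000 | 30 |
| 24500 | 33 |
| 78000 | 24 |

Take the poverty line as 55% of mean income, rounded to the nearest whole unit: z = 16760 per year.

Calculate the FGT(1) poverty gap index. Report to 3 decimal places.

Incomes under z: 24×8000 (q = 24 of N = 111).
Shortfall ratios: (16760−8000)/16760 = 0.5227 (×24).
Sum of shortfalls = 12.544153; P₁ averages over all N: 12.544153 / 111 = 0.113.

0.113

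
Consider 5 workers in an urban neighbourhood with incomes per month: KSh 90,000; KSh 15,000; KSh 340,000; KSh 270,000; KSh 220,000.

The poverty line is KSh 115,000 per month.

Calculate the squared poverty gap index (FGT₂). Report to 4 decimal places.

0.1607

Below the line: KSh 15,000, KSh 90,000 (q = 2 of N = 5).
Normalized shortfalls: (115000−15000)/115000 = 0.8696; (115000−90000)/115000 = 0.2174.
Squared: 0.7561; 0.0473.
Sum = 0.803403; P₂ = 0.803403 / 5 = 0.1607.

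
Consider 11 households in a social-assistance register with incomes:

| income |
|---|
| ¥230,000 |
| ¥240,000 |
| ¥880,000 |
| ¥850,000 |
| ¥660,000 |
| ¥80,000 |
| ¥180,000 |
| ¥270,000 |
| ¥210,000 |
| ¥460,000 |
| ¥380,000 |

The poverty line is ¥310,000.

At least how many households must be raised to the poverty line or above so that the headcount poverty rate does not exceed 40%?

6 of the 11 households are poor, so H = 6/11 = 0.545.
A headcount ratio of at most 40% allows at most ⌊0.40 × 11⌋ = 4 poor households.
So at least 6 − 4 = 2 must be lifted.

2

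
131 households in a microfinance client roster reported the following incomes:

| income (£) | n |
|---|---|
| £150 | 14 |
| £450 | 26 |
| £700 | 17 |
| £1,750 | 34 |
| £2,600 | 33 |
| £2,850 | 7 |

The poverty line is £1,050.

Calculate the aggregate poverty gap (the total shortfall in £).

Below z: 14×£150, 26×£450, 17×£700 (q = 57 of N = 131).
Individual gaps: 14×(1050−150) = 12600; 26×(1050−450) = 15600; 17×(1050−700) = 5950.
Aggregate gap = £34,150.

£34,150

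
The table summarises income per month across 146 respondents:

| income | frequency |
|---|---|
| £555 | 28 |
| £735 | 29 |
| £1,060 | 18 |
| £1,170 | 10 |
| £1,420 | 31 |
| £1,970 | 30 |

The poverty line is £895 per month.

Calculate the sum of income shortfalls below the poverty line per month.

£14,160

Incomes under z: 28×£555, 29×£735 (q = 57 of N = 146).
Individual gaps: 28×(895−555) = 9520; 29×(895−735) = 4640.
Aggregate gap = £14,160.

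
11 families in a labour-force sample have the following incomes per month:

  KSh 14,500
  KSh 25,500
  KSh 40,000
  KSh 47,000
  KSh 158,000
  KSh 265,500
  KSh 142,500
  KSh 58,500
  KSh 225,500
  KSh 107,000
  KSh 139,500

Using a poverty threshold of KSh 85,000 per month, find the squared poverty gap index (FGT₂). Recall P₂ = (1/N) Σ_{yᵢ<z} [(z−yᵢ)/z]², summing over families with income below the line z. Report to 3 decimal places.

0.160

Incomes under z: KSh 14,500, KSh 25,500, KSh 40,000, KSh 47,000, KSh 58,500 (q = 5 of N = 11).
Relative gaps: (85000−14500)/85000 = 0.8294; (85000−25500)/85000 = 0.7000; (85000−40000)/85000 = 0.5294; (85000−47000)/85000 = 0.4471; (85000−58500)/85000 = 0.3118.
Squared: 0.6879; 0.4900; 0.2803; 0.1999; 0.0972.
Sum = 1.755260; P₂ = 1.755260 / 11 = 0.160.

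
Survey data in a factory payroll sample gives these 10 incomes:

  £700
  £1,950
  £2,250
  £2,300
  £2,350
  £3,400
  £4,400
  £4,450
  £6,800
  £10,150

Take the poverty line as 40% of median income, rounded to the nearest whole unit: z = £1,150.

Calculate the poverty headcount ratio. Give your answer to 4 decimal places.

1 of the 10 respondents have income below £1,150.
H = 1/10 = 0.1000.

0.1000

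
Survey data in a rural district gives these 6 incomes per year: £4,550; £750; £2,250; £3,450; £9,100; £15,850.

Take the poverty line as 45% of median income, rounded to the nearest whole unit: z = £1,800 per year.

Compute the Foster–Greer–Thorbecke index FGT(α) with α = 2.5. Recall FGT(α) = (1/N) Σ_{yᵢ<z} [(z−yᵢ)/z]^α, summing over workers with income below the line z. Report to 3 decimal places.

Incomes under z: £750 (q = 1 of N = 6).
Gap ratios (z−y)/z: (1800−750)/1800 = 0.5833.
Raised to α = 2.5: 0.25989.
Sum = 0.259891; FGT(2.5) = 0.259891 / 6 = 0.043.

0.043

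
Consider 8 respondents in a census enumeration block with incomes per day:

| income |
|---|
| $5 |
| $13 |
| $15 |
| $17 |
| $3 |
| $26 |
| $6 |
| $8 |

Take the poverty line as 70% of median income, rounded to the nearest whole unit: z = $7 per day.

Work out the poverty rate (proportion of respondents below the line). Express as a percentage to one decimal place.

3 of the 8 respondents have income below $7.
H = 3/8 = 37.5%.

37.5%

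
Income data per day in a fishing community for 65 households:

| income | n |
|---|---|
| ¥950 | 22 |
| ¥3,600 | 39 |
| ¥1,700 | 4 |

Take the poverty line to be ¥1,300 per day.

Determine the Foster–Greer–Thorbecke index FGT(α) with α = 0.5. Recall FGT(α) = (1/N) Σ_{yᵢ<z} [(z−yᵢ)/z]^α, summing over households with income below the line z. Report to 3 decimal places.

Below z: 22×¥950 (q = 22 of N = 65).
Shortfall ratios: (1300−950)/1300 = 0.2692 (×22).
Raised to α = 0.5: 0.51887 (×22).
Sum = 11.415239; FGT(0.5) = 11.415239 / 65 = 0.176.

0.176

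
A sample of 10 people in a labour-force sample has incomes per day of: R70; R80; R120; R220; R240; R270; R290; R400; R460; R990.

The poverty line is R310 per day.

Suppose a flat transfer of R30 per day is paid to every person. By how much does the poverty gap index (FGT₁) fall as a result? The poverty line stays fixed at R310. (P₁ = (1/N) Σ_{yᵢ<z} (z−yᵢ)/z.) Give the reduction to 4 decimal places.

Before: below the line — R70, R80, R120, R220, R240, R270, R290; poverty gap index (FGT₁) = 0.283871.
After the R30 transfer: below the line — R100, R110, R150, R250, R270, R300; poverty gap index (FGT₁) = 0.219355.
Reduction = 0.283871 − 0.219355 = 0.0645.

0.0645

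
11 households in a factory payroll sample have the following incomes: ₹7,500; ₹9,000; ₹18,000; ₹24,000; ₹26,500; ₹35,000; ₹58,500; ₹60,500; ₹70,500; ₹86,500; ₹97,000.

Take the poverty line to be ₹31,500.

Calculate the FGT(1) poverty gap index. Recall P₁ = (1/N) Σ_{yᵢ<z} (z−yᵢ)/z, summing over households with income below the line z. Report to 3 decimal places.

0.209

Below z: ₹7,500, ₹9,000, ₹18,000, ₹24,000, ₹26,500 (q = 5 of N = 11).
Relative gaps: (31500−7500)/31500 = 0.7619; (31500−9000)/31500 = 0.7143; (31500−18000)/31500 = 0.4286; (31500−24000)/31500 = 0.2381; (31500−26500)/31500 = 0.1587.
Sum of shortfalls = 2.301587; P₁ averages over all N: 2.301587 / 11 = 0.209.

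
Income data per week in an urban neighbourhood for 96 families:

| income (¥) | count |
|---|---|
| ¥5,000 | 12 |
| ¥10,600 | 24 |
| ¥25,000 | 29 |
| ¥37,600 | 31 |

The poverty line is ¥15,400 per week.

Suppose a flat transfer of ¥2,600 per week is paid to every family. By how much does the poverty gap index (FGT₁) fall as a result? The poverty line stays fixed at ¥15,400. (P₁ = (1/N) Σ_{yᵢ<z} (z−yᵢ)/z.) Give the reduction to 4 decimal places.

0.0633

Before: below the line — 12×¥5,000, 24×¥10,600; poverty gap index (FGT₁) = 0.162338.
After the ¥2,600 transfer: below the line — 12×¥7,600, 24×¥13,200; poverty gap index (FGT₁) = 0.099026.
Reduction = 0.162338 − 0.099026 = 0.0633.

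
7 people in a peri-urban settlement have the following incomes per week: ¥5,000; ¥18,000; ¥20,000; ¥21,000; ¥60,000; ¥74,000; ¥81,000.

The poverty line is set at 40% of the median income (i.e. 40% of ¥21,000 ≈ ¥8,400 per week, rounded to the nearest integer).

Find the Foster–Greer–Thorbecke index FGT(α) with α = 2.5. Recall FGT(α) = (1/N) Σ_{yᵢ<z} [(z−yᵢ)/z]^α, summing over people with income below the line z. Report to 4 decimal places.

Below z: ¥5,000 (q = 1 of N = 7).
Normalized shortfalls: (8400−5000)/8400 = 0.4048.
Raised to α = 2.5: 0.10423.
Sum = 0.104232; FGT(2.5) = 0.104232 / 7 = 0.0149.

0.0149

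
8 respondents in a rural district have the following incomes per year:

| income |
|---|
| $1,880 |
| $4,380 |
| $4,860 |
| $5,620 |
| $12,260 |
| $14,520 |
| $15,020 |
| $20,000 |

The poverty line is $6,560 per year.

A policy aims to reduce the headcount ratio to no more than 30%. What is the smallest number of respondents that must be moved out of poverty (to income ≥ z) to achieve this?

Currently q = 4 of N = 8 are below the line (H = 0.500).
A headcount ratio of at most 30% allows at most ⌊0.30 × 8⌋ = 2 poor respondents.
So at least 4 − 2 = 2 must be lifted.

2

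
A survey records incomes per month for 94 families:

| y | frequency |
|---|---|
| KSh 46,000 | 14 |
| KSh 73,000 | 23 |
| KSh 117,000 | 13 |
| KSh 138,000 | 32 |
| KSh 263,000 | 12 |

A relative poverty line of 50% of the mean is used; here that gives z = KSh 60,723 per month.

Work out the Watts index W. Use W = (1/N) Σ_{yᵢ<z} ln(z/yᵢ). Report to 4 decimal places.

0.0414

Incomes under z: 14×KSh 46,000 (q = 14 of N = 94).
Log gaps: ln(60723/46000) = 0.2777 (×14).
W = 3.887536 / 94 = 0.0414.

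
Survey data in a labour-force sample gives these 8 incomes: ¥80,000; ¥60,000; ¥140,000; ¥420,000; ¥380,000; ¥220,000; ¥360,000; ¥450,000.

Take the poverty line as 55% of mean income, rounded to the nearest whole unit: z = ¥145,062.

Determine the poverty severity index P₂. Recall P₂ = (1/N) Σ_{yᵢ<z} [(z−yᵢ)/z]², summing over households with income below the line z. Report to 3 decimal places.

0.068

Incomes under z: ¥60,000, ¥80,000, ¥140,000 (q = 3 of N = 8).
Gap ratios (z−y)/z: (145062−60000)/145062 = 0.5864; (145062−80000)/145062 = 0.4485; (145062−140000)/145062 = 0.0349.
Squared: 0.3438; 0.2012; 0.0012.
Sum = 0.546226; P₂ = 0.546226 / 8 = 0.068.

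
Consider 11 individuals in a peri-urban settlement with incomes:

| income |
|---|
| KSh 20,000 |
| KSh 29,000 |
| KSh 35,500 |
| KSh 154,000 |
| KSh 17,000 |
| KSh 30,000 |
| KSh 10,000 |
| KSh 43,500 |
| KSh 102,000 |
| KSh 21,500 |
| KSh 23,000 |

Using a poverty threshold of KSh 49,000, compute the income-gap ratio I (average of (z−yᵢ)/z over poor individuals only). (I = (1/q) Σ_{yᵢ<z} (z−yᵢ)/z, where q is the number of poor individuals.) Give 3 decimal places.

Incomes under z: KSh 10,000, KSh 17,000, KSh 20,000, KSh 21,500, KSh 23,000, KSh 29,000, KSh 30,000, KSh 35,500, KSh 43,500 (q = 9 of N = 11).
Relative gaps: 0.7959, 0.6531, 0.5918, 0.5612, 0.5306, 0.4082, 0.3878, 0.2755, 0.1122; sum = 4.316327.
I averages over the q = 9 poor units only: 4.316327 / 9 = 0.480.

0.480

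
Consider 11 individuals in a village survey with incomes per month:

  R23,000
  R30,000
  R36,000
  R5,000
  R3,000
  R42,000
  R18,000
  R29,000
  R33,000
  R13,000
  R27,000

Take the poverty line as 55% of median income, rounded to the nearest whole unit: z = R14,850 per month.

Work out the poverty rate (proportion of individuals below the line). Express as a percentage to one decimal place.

27.3%

3 of the 11 individuals have income below R14,850.
H = 3/11 = 27.3%.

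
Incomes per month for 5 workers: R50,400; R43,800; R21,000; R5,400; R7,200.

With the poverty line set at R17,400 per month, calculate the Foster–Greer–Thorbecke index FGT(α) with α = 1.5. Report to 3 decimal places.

Incomes under z: R5,400, R7,200 (q = 2 of N = 5).
Normalized shortfalls: (17400−5400)/17400 = 0.6897; (17400−7200)/17400 = 0.5862.
Raised to α = 1.5: 0.57273; 0.44882.
Sum = 1.021552; FGT(1.5) = 1.021552 / 5 = 0.204.

0.204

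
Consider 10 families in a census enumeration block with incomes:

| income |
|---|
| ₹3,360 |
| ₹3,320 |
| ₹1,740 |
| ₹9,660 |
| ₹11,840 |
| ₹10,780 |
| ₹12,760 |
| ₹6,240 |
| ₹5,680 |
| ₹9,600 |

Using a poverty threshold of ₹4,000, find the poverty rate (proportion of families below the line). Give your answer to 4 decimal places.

0.3000

3 of the 10 families have income below ₹4,000.
H = 3/10 = 0.3000.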